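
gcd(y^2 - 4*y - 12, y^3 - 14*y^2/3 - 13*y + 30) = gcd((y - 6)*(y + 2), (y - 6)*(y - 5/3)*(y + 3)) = y - 6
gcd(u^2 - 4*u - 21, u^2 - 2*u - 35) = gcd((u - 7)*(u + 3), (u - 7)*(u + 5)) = u - 7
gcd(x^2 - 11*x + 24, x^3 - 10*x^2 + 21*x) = x - 3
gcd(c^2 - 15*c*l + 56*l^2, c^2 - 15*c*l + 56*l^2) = c^2 - 15*c*l + 56*l^2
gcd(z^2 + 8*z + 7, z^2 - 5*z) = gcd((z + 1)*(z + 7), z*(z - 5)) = 1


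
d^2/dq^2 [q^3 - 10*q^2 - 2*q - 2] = 6*q - 20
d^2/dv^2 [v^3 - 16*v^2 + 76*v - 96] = 6*v - 32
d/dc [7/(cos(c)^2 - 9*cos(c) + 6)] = 7*(2*cos(c) - 9)*sin(c)/(cos(c)^2 - 9*cos(c) + 6)^2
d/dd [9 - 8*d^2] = -16*d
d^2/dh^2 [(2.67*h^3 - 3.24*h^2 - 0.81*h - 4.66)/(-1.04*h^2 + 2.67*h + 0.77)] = (3.5527136788005e-15*h^5 - 2.8421709430404e-14*h^4 - 22.598742*h^3 + 12.87357*h^2 - 83.245698*h + 74.416238)/(1.124864*h^6 - 8.663616*h^5 + 19.743672*h^4 - 6.205347*h^3 - 14.617911*h^2 - 4.749129*h - 0.456533)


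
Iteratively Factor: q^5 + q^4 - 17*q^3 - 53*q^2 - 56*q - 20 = (q + 1)*(q^4 - 17*q^2 - 36*q - 20) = (q + 1)*(q + 2)*(q^3 - 2*q^2 - 13*q - 10) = (q + 1)*(q + 2)^2*(q^2 - 4*q - 5) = (q - 5)*(q + 1)*(q + 2)^2*(q + 1)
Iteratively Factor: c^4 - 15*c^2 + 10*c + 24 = (c + 1)*(c^3 - c^2 - 14*c + 24) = (c + 1)*(c + 4)*(c^2 - 5*c + 6) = (c - 3)*(c + 1)*(c + 4)*(c - 2)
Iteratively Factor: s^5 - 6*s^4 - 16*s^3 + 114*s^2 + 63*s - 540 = (s - 3)*(s^4 - 3*s^3 - 25*s^2 + 39*s + 180) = (s - 5)*(s - 3)*(s^3 + 2*s^2 - 15*s - 36) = (s - 5)*(s - 4)*(s - 3)*(s^2 + 6*s + 9) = (s - 5)*(s - 4)*(s - 3)*(s + 3)*(s + 3)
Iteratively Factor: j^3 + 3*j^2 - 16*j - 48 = (j - 4)*(j^2 + 7*j + 12) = (j - 4)*(j + 3)*(j + 4)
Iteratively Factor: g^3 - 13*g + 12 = (g + 4)*(g^2 - 4*g + 3) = (g - 1)*(g + 4)*(g - 3)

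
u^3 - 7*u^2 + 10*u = u*(u - 5)*(u - 2)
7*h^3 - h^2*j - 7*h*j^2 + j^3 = (-7*h + j)*(-h + j)*(h + j)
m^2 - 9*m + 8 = (m - 8)*(m - 1)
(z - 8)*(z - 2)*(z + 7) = z^3 - 3*z^2 - 54*z + 112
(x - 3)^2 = x^2 - 6*x + 9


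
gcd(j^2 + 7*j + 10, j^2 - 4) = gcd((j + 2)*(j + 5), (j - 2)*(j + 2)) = j + 2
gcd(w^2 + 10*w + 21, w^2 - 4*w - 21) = w + 3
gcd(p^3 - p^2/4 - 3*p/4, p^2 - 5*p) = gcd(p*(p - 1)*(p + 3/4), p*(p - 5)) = p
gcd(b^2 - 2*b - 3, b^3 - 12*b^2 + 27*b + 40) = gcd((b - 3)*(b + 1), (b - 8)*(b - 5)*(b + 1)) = b + 1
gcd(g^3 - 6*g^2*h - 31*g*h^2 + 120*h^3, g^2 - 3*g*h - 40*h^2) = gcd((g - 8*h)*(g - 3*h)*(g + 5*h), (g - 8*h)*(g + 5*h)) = g^2 - 3*g*h - 40*h^2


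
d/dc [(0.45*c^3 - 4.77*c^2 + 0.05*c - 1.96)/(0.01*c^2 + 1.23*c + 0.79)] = (0.0045*c^4 + 1.107*c^3 - 4.8011*c^2 - 7.4974*c + 2.4503)/(0.0001*c^4 + 0.0246*c^3 + 1.5287*c^2 + 1.9434*c + 0.6241)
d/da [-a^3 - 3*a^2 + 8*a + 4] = -3*a^2 - 6*a + 8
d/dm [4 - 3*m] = -3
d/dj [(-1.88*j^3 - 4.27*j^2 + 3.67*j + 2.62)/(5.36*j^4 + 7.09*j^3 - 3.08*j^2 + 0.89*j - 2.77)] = (10.0768*j^6 + 45.7744*j^5 - 22.9489*j^4 - 111.5598*j^3 - 32.6013*j^2 + 39.795*j - 12.4977)/(28.7296*j^8 + 76.0048*j^7 + 17.2505*j^6 - 34.1336*j^5 - 7.5878*j^4 - 44.761*j^3 + 17.8553*j^2 - 4.9306*j + 7.6729)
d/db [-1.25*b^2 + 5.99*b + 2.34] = 5.99 - 2.5*b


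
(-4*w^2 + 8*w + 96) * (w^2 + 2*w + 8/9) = -4*w^4 + 976*w^2/9 + 1792*w/9 + 256/3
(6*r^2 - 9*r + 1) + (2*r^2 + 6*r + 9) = 8*r^2 - 3*r + 10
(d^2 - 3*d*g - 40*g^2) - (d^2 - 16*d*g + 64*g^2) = 13*d*g - 104*g^2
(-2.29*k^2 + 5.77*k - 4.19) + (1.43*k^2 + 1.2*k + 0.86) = -0.86*k^2 + 6.97*k - 3.33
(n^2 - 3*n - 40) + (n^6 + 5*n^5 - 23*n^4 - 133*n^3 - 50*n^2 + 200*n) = n^6 + 5*n^5 - 23*n^4 - 133*n^3 - 49*n^2 + 197*n - 40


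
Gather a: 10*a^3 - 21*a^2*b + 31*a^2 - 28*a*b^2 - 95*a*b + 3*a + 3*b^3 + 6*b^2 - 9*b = 10*a^3 + a^2*(31 - 21*b) + a*(-28*b^2 - 95*b + 3) + 3*b^3 + 6*b^2 - 9*b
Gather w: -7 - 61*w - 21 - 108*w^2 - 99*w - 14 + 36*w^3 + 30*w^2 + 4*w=36*w^3 - 78*w^2 - 156*w - 42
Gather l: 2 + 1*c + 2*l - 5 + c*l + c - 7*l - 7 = 2*c + l*(c - 5) - 10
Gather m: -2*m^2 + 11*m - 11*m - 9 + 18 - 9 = -2*m^2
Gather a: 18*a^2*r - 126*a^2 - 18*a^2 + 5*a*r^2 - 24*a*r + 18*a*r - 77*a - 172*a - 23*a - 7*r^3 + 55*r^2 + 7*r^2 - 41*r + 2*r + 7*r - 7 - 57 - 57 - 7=a^2*(18*r - 144) + a*(5*r^2 - 6*r - 272) - 7*r^3 + 62*r^2 - 32*r - 128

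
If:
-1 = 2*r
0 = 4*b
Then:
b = 0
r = -1/2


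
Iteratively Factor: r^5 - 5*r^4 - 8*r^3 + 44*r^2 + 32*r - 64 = (r - 4)*(r^4 - r^3 - 12*r^2 - 4*r + 16) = (r - 4)*(r + 2)*(r^3 - 3*r^2 - 6*r + 8) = (r - 4)^2*(r + 2)*(r^2 + r - 2) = (r - 4)^2*(r - 1)*(r + 2)*(r + 2)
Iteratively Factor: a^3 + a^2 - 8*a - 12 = (a + 2)*(a^2 - a - 6) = (a + 2)^2*(a - 3)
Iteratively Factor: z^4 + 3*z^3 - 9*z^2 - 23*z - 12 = (z + 1)*(z^3 + 2*z^2 - 11*z - 12) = (z - 3)*(z + 1)*(z^2 + 5*z + 4) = (z - 3)*(z + 1)*(z + 4)*(z + 1)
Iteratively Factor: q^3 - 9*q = (q)*(q^2 - 9) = q*(q + 3)*(q - 3)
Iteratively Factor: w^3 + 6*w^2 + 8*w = (w)*(w^2 + 6*w + 8) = w*(w + 2)*(w + 4)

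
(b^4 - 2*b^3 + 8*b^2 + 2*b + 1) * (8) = 8*b^4 - 16*b^3 + 64*b^2 + 16*b + 8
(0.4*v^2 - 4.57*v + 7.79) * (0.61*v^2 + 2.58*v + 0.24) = 0.244*v^4 - 1.7557*v^3 - 6.9427*v^2 + 19.0014*v + 1.8696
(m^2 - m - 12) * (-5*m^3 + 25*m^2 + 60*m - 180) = -5*m^5 + 30*m^4 + 95*m^3 - 540*m^2 - 540*m + 2160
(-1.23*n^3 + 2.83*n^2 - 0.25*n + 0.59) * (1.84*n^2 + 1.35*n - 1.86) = -2.2632*n^5 + 3.5467*n^4 + 5.6483*n^3 - 4.5157*n^2 + 1.2615*n - 1.0974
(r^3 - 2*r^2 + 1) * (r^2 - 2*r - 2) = r^5 - 4*r^4 + 2*r^3 + 5*r^2 - 2*r - 2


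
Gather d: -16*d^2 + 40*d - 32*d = -16*d^2 + 8*d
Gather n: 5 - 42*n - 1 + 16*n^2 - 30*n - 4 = 16*n^2 - 72*n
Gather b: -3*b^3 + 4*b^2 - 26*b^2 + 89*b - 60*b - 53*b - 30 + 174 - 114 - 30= -3*b^3 - 22*b^2 - 24*b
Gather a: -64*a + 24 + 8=32 - 64*a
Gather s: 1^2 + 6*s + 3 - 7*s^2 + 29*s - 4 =-7*s^2 + 35*s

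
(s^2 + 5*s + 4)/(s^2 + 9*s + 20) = (s + 1)/(s + 5)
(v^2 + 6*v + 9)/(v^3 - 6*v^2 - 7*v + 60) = (v + 3)/(v^2 - 9*v + 20)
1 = 1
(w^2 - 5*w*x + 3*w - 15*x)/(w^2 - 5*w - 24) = (w - 5*x)/(w - 8)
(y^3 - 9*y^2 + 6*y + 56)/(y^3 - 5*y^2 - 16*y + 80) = (y^2 - 5*y - 14)/(y^2 - y - 20)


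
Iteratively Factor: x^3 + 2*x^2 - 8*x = (x - 2)*(x^2 + 4*x) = (x - 2)*(x + 4)*(x)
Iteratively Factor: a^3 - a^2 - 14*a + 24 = (a + 4)*(a^2 - 5*a + 6) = (a - 2)*(a + 4)*(a - 3)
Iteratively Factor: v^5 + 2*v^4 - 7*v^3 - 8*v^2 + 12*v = (v - 2)*(v^4 + 4*v^3 + v^2 - 6*v) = (v - 2)*(v + 3)*(v^3 + v^2 - 2*v) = (v - 2)*(v + 2)*(v + 3)*(v^2 - v) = (v - 2)*(v - 1)*(v + 2)*(v + 3)*(v)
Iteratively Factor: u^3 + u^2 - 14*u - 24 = (u - 4)*(u^2 + 5*u + 6) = (u - 4)*(u + 3)*(u + 2)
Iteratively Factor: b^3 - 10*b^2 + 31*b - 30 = (b - 2)*(b^2 - 8*b + 15) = (b - 3)*(b - 2)*(b - 5)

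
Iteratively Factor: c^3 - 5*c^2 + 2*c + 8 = (c + 1)*(c^2 - 6*c + 8) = (c - 4)*(c + 1)*(c - 2)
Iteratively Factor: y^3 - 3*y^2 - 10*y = (y - 5)*(y^2 + 2*y) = y*(y - 5)*(y + 2)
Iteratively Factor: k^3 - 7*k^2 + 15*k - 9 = (k - 3)*(k^2 - 4*k + 3) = (k - 3)*(k - 1)*(k - 3)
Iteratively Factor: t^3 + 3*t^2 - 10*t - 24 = (t + 2)*(t^2 + t - 12) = (t - 3)*(t + 2)*(t + 4)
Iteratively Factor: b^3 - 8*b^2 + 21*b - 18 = (b - 3)*(b^2 - 5*b + 6) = (b - 3)*(b - 2)*(b - 3)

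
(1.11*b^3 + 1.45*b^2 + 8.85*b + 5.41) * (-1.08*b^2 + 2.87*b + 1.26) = -1.1988*b^5 + 1.6197*b^4 - 3.9979*b^3 + 21.3837*b^2 + 26.6777*b + 6.8166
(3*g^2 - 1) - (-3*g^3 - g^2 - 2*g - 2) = 3*g^3 + 4*g^2 + 2*g + 1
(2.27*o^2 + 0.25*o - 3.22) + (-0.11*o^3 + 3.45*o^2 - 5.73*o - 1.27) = -0.11*o^3 + 5.72*o^2 - 5.48*o - 4.49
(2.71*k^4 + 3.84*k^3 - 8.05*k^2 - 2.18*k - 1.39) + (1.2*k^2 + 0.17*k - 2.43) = 2.71*k^4 + 3.84*k^3 - 6.85*k^2 - 2.01*k - 3.82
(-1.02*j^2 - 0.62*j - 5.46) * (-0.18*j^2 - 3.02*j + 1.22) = 0.1836*j^4 + 3.192*j^3 + 1.6108*j^2 + 15.7328*j - 6.6612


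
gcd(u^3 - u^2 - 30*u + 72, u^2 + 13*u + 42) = u + 6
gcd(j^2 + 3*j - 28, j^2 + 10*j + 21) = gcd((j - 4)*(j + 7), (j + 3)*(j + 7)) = j + 7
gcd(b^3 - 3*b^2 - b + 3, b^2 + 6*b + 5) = b + 1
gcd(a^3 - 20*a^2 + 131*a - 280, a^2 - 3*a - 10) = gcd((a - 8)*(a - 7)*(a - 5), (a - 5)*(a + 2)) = a - 5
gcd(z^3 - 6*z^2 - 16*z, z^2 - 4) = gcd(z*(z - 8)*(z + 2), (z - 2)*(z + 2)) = z + 2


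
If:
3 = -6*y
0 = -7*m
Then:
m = 0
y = -1/2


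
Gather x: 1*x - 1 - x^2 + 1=-x^2 + x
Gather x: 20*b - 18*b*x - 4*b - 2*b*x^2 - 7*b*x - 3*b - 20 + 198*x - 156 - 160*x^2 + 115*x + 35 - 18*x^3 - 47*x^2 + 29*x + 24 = 13*b - 18*x^3 + x^2*(-2*b - 207) + x*(342 - 25*b) - 117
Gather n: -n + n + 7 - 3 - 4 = 0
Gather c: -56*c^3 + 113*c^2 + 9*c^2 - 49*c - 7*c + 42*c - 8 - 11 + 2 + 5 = -56*c^3 + 122*c^2 - 14*c - 12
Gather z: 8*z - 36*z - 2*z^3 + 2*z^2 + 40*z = -2*z^3 + 2*z^2 + 12*z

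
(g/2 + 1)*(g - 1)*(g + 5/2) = g^3/2 + 7*g^2/4 + g/4 - 5/2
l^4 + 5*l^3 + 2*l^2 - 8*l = l*(l - 1)*(l + 2)*(l + 4)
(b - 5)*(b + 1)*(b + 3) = b^3 - b^2 - 17*b - 15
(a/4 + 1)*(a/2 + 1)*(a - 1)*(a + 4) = a^4/8 + 9*a^3/8 + 11*a^2/4 - 4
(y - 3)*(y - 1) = y^2 - 4*y + 3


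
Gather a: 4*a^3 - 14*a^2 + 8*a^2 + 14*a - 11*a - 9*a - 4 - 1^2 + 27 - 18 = 4*a^3 - 6*a^2 - 6*a + 4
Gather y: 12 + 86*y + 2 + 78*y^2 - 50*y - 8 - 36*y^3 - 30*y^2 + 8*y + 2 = -36*y^3 + 48*y^2 + 44*y + 8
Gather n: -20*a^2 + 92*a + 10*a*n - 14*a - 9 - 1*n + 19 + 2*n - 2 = -20*a^2 + 78*a + n*(10*a + 1) + 8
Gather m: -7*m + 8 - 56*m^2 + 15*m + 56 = -56*m^2 + 8*m + 64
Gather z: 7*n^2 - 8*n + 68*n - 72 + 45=7*n^2 + 60*n - 27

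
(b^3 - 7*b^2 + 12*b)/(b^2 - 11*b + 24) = b*(b - 4)/(b - 8)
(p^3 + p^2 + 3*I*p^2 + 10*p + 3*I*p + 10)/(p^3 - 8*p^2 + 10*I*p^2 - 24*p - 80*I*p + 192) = (p^3 + p^2*(1 + 3*I) + p*(10 + 3*I) + 10)/(p^3 + p^2*(-8 + 10*I) + p*(-24 - 80*I) + 192)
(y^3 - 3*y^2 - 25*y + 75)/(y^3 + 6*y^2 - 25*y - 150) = (y - 3)/(y + 6)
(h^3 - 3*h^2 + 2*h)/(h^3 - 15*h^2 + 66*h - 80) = h*(h - 1)/(h^2 - 13*h + 40)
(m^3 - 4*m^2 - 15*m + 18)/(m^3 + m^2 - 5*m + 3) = (m - 6)/(m - 1)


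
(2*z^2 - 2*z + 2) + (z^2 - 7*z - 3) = 3*z^2 - 9*z - 1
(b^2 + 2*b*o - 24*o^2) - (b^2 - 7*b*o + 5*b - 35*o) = 9*b*o - 5*b - 24*o^2 + 35*o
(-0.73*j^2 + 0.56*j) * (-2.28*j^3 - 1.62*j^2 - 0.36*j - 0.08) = 1.6644*j^5 - 0.0941999999999998*j^4 - 0.6444*j^3 - 0.1432*j^2 - 0.0448*j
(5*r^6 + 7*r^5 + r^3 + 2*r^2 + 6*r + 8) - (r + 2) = 5*r^6 + 7*r^5 + r^3 + 2*r^2 + 5*r + 6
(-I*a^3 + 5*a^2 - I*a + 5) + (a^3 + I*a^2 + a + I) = a^3 - I*a^3 + 5*a^2 + I*a^2 + a - I*a + 5 + I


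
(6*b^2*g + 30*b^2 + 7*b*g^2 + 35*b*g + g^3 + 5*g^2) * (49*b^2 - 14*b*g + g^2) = 294*b^4*g + 1470*b^4 + 259*b^3*g^2 + 1295*b^3*g - 43*b^2*g^3 - 215*b^2*g^2 - 7*b*g^4 - 35*b*g^3 + g^5 + 5*g^4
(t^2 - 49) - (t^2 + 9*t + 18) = -9*t - 67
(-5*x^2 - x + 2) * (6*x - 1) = -30*x^3 - x^2 + 13*x - 2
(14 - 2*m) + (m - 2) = 12 - m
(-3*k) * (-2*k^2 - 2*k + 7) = 6*k^3 + 6*k^2 - 21*k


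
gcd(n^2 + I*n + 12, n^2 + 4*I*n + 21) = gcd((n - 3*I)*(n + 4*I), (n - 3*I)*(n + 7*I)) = n - 3*I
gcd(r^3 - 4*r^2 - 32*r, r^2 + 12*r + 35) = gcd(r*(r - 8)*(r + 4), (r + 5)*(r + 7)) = 1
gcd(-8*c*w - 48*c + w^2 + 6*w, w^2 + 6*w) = w + 6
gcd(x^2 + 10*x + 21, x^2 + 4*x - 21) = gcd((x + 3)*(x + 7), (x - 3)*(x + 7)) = x + 7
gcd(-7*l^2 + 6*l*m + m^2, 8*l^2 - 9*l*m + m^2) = l - m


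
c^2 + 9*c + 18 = (c + 3)*(c + 6)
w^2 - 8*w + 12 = (w - 6)*(w - 2)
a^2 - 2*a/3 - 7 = (a - 3)*(a + 7/3)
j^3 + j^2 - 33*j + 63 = (j - 3)^2*(j + 7)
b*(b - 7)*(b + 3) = b^3 - 4*b^2 - 21*b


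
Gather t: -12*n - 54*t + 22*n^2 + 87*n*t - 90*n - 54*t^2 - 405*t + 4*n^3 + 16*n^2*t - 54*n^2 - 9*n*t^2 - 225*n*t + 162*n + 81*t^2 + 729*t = 4*n^3 - 32*n^2 + 60*n + t^2*(27 - 9*n) + t*(16*n^2 - 138*n + 270)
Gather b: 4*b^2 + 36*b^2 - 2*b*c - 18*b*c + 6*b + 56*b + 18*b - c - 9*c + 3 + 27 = 40*b^2 + b*(80 - 20*c) - 10*c + 30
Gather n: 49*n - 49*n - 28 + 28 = 0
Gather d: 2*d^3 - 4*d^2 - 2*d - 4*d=2*d^3 - 4*d^2 - 6*d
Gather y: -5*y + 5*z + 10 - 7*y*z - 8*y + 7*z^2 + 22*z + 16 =y*(-7*z - 13) + 7*z^2 + 27*z + 26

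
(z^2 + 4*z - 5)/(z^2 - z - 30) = (z - 1)/(z - 6)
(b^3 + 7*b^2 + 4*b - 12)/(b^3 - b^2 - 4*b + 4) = (b + 6)/(b - 2)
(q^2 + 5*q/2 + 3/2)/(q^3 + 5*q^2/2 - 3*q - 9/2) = (2*q + 3)/(2*q^2 + 3*q - 9)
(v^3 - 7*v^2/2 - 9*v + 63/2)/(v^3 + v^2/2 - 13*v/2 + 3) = (2*v^2 - 13*v + 21)/(2*v^2 - 5*v + 2)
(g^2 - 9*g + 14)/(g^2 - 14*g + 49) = (g - 2)/(g - 7)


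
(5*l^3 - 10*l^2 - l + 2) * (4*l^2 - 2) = 20*l^5 - 40*l^4 - 14*l^3 + 28*l^2 + 2*l - 4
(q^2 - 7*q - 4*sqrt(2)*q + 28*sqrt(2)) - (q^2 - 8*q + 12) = -4*sqrt(2)*q + q - 12 + 28*sqrt(2)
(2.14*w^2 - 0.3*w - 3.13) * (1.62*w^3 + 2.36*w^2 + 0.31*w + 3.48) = 3.4668*w^5 + 4.5644*w^4 - 5.1152*w^3 - 0.0325999999999987*w^2 - 2.0143*w - 10.8924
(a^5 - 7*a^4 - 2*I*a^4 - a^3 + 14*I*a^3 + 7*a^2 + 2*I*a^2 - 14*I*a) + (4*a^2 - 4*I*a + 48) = a^5 - 7*a^4 - 2*I*a^4 - a^3 + 14*I*a^3 + 11*a^2 + 2*I*a^2 - 18*I*a + 48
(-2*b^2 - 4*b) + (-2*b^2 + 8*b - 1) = -4*b^2 + 4*b - 1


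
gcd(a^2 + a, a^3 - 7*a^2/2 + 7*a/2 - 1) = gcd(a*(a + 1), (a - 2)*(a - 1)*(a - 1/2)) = 1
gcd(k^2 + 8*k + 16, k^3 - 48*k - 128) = k^2 + 8*k + 16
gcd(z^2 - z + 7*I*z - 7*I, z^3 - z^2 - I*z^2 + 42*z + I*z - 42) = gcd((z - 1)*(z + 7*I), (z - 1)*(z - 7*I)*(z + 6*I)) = z - 1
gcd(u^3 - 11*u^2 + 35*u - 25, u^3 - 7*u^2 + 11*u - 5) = u^2 - 6*u + 5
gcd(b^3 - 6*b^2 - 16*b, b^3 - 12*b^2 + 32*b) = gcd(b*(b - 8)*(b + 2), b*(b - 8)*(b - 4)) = b^2 - 8*b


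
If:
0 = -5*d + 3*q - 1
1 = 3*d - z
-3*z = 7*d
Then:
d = 3/16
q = 31/48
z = -7/16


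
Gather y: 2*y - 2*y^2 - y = -2*y^2 + y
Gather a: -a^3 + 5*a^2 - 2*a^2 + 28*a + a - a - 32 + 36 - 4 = -a^3 + 3*a^2 + 28*a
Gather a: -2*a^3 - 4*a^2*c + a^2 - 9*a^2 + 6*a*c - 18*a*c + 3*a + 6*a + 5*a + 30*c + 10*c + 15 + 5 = -2*a^3 + a^2*(-4*c - 8) + a*(14 - 12*c) + 40*c + 20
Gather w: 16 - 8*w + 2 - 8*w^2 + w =-8*w^2 - 7*w + 18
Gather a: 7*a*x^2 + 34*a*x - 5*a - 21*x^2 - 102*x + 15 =a*(7*x^2 + 34*x - 5) - 21*x^2 - 102*x + 15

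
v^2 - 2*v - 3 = (v - 3)*(v + 1)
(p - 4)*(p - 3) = p^2 - 7*p + 12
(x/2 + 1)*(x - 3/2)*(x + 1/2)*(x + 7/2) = x^4/2 + 9*x^3/4 + 3*x^2/8 - 89*x/16 - 21/8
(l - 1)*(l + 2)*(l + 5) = l^3 + 6*l^2 + 3*l - 10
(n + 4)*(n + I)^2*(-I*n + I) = -I*n^4 + 2*n^3 - 3*I*n^3 + 6*n^2 + 5*I*n^2 - 8*n + 3*I*n - 4*I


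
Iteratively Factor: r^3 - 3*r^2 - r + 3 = (r + 1)*(r^2 - 4*r + 3) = (r - 1)*(r + 1)*(r - 3)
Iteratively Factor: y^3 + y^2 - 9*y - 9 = (y + 3)*(y^2 - 2*y - 3) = (y - 3)*(y + 3)*(y + 1)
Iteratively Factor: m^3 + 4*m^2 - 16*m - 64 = (m - 4)*(m^2 + 8*m + 16) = (m - 4)*(m + 4)*(m + 4)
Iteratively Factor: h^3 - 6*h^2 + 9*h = (h)*(h^2 - 6*h + 9) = h*(h - 3)*(h - 3)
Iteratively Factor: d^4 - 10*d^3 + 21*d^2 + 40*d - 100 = (d + 2)*(d^3 - 12*d^2 + 45*d - 50) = (d - 5)*(d + 2)*(d^2 - 7*d + 10) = (d - 5)^2*(d + 2)*(d - 2)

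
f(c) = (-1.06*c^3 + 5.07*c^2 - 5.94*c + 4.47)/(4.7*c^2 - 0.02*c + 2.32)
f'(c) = (0.02 - 9.4*c)*(-1.06*c^3 + 5.07*c^2 - 5.94*c + 4.47)/(4.7*c^2 - 0.02*c + 2.32)^2 + (-3.18*c^2 + 10.14*c - 5.94)/(4.7*c^2 - 0.02*c + 2.32)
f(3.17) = 0.06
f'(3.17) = -0.15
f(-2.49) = 2.13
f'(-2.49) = -0.03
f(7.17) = -0.69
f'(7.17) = -0.21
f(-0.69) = 2.48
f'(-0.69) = 0.37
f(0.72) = 0.51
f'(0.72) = -0.79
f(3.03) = 0.08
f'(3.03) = -0.15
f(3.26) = 0.04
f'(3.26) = -0.15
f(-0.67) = 2.49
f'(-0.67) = 0.35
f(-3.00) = 2.16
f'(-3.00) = -0.09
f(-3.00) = 2.16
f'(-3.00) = -0.09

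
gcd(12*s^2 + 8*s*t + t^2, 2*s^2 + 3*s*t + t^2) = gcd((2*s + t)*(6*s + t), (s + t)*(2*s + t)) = 2*s + t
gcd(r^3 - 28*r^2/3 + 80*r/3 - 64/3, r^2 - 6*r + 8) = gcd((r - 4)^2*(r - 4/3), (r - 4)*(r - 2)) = r - 4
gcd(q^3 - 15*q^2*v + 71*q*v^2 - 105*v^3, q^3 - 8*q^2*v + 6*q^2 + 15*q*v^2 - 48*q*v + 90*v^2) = q^2 - 8*q*v + 15*v^2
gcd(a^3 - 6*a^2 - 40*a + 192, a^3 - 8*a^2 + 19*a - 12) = a - 4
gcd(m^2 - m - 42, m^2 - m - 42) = m^2 - m - 42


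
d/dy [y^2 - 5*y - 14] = 2*y - 5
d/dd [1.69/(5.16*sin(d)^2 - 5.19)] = -0.323743971844476*sin(2*d)/(0.497109826589595*cos(2*d) + 0.502890173410405)^2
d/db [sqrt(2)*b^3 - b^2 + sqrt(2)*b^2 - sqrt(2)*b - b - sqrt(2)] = 3*sqrt(2)*b^2 - 2*b + 2*sqrt(2)*b - sqrt(2) - 1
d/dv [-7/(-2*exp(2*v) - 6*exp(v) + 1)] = (-28*exp(v) - 42)*exp(v)/(2*exp(2*v) + 6*exp(v) - 1)^2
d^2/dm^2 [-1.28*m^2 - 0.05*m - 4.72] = -2.56000000000000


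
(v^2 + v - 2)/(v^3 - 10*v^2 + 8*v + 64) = (v - 1)/(v^2 - 12*v + 32)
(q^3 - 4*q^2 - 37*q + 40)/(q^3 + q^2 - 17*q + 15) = (q - 8)/(q - 3)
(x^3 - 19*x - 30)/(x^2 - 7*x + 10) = (x^2 + 5*x + 6)/(x - 2)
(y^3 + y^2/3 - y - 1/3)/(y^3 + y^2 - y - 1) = (y + 1/3)/(y + 1)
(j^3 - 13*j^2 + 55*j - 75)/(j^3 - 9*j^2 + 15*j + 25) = (j - 3)/(j + 1)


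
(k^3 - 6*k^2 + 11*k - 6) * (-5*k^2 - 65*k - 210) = -5*k^5 - 35*k^4 + 125*k^3 + 575*k^2 - 1920*k + 1260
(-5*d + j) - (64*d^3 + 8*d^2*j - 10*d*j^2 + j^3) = -64*d^3 - 8*d^2*j + 10*d*j^2 - 5*d - j^3 + j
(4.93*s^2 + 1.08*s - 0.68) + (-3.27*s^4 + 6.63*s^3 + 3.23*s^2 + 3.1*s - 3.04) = -3.27*s^4 + 6.63*s^3 + 8.16*s^2 + 4.18*s - 3.72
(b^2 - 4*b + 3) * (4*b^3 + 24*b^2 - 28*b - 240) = 4*b^5 + 8*b^4 - 112*b^3 - 56*b^2 + 876*b - 720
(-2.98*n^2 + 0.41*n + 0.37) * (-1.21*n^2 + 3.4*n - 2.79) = 3.6058*n^4 - 10.6281*n^3 + 9.2605*n^2 + 0.1141*n - 1.0323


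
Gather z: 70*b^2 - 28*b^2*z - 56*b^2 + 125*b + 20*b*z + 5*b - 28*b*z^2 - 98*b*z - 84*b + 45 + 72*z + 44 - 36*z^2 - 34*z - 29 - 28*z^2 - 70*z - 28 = 14*b^2 + 46*b + z^2*(-28*b - 64) + z*(-28*b^2 - 78*b - 32) + 32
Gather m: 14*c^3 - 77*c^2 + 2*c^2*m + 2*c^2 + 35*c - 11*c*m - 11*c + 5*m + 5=14*c^3 - 75*c^2 + 24*c + m*(2*c^2 - 11*c + 5) + 5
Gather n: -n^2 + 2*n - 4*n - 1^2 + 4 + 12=-n^2 - 2*n + 15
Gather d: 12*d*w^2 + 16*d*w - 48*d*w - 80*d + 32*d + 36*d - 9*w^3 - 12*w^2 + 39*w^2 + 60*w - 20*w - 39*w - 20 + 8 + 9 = d*(12*w^2 - 32*w - 12) - 9*w^3 + 27*w^2 + w - 3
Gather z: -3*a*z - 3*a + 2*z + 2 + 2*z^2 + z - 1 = -3*a + 2*z^2 + z*(3 - 3*a) + 1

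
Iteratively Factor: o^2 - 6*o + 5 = (o - 5)*(o - 1)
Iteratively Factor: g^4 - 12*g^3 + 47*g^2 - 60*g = (g)*(g^3 - 12*g^2 + 47*g - 60) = g*(g - 5)*(g^2 - 7*g + 12) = g*(g - 5)*(g - 4)*(g - 3)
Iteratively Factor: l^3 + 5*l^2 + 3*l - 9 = (l + 3)*(l^2 + 2*l - 3) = (l - 1)*(l + 3)*(l + 3)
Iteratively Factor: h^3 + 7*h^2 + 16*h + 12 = (h + 2)*(h^2 + 5*h + 6) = (h + 2)^2*(h + 3)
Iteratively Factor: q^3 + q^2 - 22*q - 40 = (q + 4)*(q^2 - 3*q - 10) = (q + 2)*(q + 4)*(q - 5)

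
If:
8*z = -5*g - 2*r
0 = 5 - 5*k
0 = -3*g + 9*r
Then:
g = -24*z/17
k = 1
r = -8*z/17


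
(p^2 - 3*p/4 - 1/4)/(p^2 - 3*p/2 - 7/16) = 4*(p - 1)/(4*p - 7)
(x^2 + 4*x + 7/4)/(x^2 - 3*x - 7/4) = (2*x + 7)/(2*x - 7)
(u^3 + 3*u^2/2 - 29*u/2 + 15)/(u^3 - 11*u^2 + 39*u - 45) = (2*u^3 + 3*u^2 - 29*u + 30)/(2*(u^3 - 11*u^2 + 39*u - 45))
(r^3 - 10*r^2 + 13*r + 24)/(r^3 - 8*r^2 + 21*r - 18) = (r^2 - 7*r - 8)/(r^2 - 5*r + 6)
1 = 1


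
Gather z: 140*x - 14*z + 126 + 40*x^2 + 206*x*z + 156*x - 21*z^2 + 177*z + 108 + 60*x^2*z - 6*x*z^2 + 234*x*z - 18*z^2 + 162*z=40*x^2 + 296*x + z^2*(-6*x - 39) + z*(60*x^2 + 440*x + 325) + 234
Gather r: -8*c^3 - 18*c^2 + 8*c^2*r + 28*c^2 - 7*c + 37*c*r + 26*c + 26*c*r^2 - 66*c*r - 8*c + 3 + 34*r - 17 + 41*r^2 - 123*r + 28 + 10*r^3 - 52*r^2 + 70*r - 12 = -8*c^3 + 10*c^2 + 11*c + 10*r^3 + r^2*(26*c - 11) + r*(8*c^2 - 29*c - 19) + 2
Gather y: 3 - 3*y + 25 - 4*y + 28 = 56 - 7*y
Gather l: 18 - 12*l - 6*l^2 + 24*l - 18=-6*l^2 + 12*l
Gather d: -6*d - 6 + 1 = -6*d - 5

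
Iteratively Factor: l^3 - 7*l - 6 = (l - 3)*(l^2 + 3*l + 2) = (l - 3)*(l + 2)*(l + 1)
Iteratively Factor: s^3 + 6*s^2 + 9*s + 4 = (s + 1)*(s^2 + 5*s + 4) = (s + 1)*(s + 4)*(s + 1)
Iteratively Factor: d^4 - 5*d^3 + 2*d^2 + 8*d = (d - 2)*(d^3 - 3*d^2 - 4*d) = (d - 2)*(d + 1)*(d^2 - 4*d) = (d - 4)*(d - 2)*(d + 1)*(d)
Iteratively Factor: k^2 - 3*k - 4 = (k + 1)*(k - 4)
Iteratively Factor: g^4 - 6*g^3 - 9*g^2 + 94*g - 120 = (g - 5)*(g^3 - g^2 - 14*g + 24) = (g - 5)*(g - 2)*(g^2 + g - 12) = (g - 5)*(g - 3)*(g - 2)*(g + 4)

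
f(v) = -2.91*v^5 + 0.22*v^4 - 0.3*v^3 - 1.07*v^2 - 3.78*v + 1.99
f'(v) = -14.55*v^4 + 0.88*v^3 - 0.9*v^2 - 2.14*v - 3.78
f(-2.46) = 279.50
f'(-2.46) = -549.91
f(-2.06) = 119.77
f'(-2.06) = -272.90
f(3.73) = -2101.03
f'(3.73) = -2795.04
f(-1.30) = 17.19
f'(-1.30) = -46.01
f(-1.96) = 94.97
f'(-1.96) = -224.40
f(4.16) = -3613.39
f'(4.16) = -4322.39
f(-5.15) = 10730.96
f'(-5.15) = -10371.92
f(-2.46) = 279.50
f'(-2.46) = -549.91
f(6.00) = -22467.05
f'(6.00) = -18715.74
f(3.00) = -716.39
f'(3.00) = -1173.09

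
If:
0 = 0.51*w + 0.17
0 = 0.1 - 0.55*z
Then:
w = -0.33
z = 0.18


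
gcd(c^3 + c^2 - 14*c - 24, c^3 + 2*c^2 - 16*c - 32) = c^2 - 2*c - 8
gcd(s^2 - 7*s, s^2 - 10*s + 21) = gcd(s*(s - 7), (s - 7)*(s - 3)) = s - 7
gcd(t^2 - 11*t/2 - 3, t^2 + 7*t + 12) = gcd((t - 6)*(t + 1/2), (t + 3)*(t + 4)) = 1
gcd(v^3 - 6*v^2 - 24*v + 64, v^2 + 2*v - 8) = v^2 + 2*v - 8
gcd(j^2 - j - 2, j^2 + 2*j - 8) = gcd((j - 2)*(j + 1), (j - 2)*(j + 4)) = j - 2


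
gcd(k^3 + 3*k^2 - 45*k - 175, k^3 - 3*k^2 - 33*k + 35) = k^2 - 2*k - 35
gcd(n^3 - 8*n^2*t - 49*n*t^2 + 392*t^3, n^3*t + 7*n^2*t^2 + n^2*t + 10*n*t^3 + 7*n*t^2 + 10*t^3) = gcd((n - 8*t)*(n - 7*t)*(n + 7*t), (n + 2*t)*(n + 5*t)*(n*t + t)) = 1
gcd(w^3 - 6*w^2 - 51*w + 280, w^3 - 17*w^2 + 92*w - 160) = w^2 - 13*w + 40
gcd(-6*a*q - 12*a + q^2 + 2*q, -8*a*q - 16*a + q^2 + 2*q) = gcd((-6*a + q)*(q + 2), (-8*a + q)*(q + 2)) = q + 2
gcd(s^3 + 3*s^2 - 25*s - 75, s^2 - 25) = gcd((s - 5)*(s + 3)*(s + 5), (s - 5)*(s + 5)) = s^2 - 25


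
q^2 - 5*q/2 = q*(q - 5/2)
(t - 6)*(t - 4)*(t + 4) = t^3 - 6*t^2 - 16*t + 96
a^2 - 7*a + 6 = (a - 6)*(a - 1)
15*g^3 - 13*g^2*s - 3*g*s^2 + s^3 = (-5*g + s)*(-g + s)*(3*g + s)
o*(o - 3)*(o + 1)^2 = o^4 - o^3 - 5*o^2 - 3*o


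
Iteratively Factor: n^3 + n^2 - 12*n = (n - 3)*(n^2 + 4*n) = n*(n - 3)*(n + 4)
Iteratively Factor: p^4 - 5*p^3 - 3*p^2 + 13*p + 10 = (p - 2)*(p^3 - 3*p^2 - 9*p - 5) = (p - 2)*(p + 1)*(p^2 - 4*p - 5) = (p - 5)*(p - 2)*(p + 1)*(p + 1)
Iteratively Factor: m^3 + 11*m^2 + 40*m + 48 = (m + 4)*(m^2 + 7*m + 12) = (m + 4)^2*(m + 3)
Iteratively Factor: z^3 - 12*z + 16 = (z - 2)*(z^2 + 2*z - 8) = (z - 2)^2*(z + 4)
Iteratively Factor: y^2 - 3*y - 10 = (y + 2)*(y - 5)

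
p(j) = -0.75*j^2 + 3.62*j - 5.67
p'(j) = 3.62 - 1.5*j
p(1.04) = -2.72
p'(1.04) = 2.06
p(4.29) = -3.94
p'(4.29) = -2.82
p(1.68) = -1.71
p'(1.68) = 1.10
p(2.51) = -1.31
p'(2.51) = -0.14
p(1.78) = -1.60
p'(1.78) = 0.95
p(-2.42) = -18.82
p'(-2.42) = 7.25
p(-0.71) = -8.62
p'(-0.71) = 4.68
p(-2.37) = -18.46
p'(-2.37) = 7.18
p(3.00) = -1.56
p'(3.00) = -0.88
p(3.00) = -1.56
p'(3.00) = -0.88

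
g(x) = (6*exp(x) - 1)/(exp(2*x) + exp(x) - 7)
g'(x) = (6*exp(x) - 1)*(-2*exp(2*x) - exp(x))/(exp(2*x) + exp(x) - 7)^2 + 6*exp(x)/(exp(2*x) + exp(x) - 7)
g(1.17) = 2.78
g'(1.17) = -7.16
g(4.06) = 0.10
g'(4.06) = -0.10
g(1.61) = 1.26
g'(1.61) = -1.71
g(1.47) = 1.54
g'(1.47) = -2.40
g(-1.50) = -0.05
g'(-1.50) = -0.20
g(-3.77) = 0.12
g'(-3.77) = -0.02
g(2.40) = 0.52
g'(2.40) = -0.52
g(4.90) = 0.04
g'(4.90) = -0.04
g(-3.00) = 0.10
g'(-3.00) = -0.04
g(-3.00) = 0.10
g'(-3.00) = -0.04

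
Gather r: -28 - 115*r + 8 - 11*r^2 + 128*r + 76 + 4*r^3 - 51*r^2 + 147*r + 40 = 4*r^3 - 62*r^2 + 160*r + 96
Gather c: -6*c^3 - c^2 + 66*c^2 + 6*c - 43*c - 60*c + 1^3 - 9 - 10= -6*c^3 + 65*c^2 - 97*c - 18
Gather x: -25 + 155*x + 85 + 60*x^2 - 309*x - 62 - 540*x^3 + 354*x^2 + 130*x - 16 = -540*x^3 + 414*x^2 - 24*x - 18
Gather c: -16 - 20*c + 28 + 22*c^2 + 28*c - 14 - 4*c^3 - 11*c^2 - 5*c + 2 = -4*c^3 + 11*c^2 + 3*c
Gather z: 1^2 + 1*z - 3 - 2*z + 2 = -z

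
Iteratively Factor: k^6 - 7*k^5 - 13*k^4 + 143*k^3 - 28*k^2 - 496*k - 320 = (k - 4)*(k^5 - 3*k^4 - 25*k^3 + 43*k^2 + 144*k + 80) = (k - 4)*(k + 4)*(k^4 - 7*k^3 + 3*k^2 + 31*k + 20) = (k - 4)*(k + 1)*(k + 4)*(k^3 - 8*k^2 + 11*k + 20) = (k - 5)*(k - 4)*(k + 1)*(k + 4)*(k^2 - 3*k - 4) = (k - 5)*(k - 4)^2*(k + 1)*(k + 4)*(k + 1)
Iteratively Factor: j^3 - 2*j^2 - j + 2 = (j - 2)*(j^2 - 1) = (j - 2)*(j + 1)*(j - 1)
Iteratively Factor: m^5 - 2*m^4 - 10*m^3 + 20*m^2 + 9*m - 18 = (m + 3)*(m^4 - 5*m^3 + 5*m^2 + 5*m - 6) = (m - 1)*(m + 3)*(m^3 - 4*m^2 + m + 6) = (m - 3)*(m - 1)*(m + 3)*(m^2 - m - 2) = (m - 3)*(m - 1)*(m + 1)*(m + 3)*(m - 2)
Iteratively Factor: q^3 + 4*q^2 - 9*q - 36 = (q + 3)*(q^2 + q - 12) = (q - 3)*(q + 3)*(q + 4)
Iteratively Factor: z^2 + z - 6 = (z - 2)*(z + 3)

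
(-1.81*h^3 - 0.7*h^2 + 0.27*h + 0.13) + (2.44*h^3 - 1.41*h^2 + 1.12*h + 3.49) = 0.63*h^3 - 2.11*h^2 + 1.39*h + 3.62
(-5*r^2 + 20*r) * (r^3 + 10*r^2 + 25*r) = -5*r^5 - 30*r^4 + 75*r^3 + 500*r^2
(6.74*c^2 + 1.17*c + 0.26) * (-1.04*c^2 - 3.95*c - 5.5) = -7.0096*c^4 - 27.8398*c^3 - 41.9619*c^2 - 7.462*c - 1.43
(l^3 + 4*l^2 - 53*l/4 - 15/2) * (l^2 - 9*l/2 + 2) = l^5 - l^4/2 - 117*l^3/4 + 481*l^2/8 + 29*l/4 - 15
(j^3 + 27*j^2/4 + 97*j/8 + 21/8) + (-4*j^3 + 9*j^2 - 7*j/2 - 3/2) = -3*j^3 + 63*j^2/4 + 69*j/8 + 9/8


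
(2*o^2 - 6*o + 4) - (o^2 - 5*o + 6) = o^2 - o - 2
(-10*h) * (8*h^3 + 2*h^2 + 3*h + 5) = -80*h^4 - 20*h^3 - 30*h^2 - 50*h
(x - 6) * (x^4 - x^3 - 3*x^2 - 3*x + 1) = x^5 - 7*x^4 + 3*x^3 + 15*x^2 + 19*x - 6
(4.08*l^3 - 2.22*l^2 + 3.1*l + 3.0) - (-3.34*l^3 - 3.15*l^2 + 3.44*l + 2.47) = 7.42*l^3 + 0.93*l^2 - 0.34*l + 0.53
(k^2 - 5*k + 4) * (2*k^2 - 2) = 2*k^4 - 10*k^3 + 6*k^2 + 10*k - 8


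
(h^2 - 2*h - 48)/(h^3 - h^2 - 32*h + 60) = (h - 8)/(h^2 - 7*h + 10)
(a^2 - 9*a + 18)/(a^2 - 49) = (a^2 - 9*a + 18)/(a^2 - 49)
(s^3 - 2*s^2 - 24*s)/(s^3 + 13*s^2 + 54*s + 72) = s*(s - 6)/(s^2 + 9*s + 18)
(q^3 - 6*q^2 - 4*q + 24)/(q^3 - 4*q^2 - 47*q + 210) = (q^2 - 4)/(q^2 + 2*q - 35)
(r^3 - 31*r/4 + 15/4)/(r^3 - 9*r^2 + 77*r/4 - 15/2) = (r + 3)/(r - 6)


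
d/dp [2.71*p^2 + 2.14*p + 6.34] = 5.42*p + 2.14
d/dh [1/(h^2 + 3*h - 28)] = (-2*h - 3)/(h^2 + 3*h - 28)^2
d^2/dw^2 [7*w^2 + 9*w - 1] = 14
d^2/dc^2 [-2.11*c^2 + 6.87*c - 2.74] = -4.22000000000000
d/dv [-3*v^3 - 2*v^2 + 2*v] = -9*v^2 - 4*v + 2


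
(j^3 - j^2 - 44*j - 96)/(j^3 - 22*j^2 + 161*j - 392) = (j^2 + 7*j + 12)/(j^2 - 14*j + 49)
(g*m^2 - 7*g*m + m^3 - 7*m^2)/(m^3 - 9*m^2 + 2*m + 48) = m*(g*m - 7*g + m^2 - 7*m)/(m^3 - 9*m^2 + 2*m + 48)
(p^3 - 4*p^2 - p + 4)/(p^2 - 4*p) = p - 1/p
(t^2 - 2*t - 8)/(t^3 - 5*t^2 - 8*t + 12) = (t - 4)/(t^2 - 7*t + 6)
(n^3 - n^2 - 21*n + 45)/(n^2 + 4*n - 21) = (n^2 + 2*n - 15)/(n + 7)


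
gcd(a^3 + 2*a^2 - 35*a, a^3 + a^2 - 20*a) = a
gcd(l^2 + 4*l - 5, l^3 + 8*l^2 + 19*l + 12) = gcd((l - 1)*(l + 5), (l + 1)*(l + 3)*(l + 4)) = 1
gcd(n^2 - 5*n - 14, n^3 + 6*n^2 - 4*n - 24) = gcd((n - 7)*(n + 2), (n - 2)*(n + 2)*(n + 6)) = n + 2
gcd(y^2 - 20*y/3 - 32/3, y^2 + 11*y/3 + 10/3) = 1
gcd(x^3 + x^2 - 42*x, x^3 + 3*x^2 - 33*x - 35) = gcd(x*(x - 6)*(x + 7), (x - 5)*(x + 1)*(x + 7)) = x + 7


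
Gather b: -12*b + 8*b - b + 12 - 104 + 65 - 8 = -5*b - 35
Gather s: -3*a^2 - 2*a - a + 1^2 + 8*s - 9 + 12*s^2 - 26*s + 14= -3*a^2 - 3*a + 12*s^2 - 18*s + 6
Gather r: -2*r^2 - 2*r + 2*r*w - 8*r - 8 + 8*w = -2*r^2 + r*(2*w - 10) + 8*w - 8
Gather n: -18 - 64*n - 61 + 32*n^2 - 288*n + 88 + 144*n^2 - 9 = 176*n^2 - 352*n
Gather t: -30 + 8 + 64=42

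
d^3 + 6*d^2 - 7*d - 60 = (d - 3)*(d + 4)*(d + 5)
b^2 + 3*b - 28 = (b - 4)*(b + 7)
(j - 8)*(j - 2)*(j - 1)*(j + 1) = j^4 - 10*j^3 + 15*j^2 + 10*j - 16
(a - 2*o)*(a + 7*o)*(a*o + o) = a^3*o + 5*a^2*o^2 + a^2*o - 14*a*o^3 + 5*a*o^2 - 14*o^3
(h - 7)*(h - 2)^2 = h^3 - 11*h^2 + 32*h - 28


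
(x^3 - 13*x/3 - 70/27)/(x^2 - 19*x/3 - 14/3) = (9*x^2 - 6*x - 35)/(9*(x - 7))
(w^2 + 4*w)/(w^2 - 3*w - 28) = w/(w - 7)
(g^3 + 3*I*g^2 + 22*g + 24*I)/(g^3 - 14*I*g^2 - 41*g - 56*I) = (g^2 + 2*I*g + 24)/(g^2 - 15*I*g - 56)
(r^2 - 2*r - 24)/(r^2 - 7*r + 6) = (r + 4)/(r - 1)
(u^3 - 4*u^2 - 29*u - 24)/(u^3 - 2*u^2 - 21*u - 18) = (u - 8)/(u - 6)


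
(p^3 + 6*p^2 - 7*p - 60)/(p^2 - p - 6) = (p^2 + 9*p + 20)/(p + 2)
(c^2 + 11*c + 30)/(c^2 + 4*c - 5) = (c + 6)/(c - 1)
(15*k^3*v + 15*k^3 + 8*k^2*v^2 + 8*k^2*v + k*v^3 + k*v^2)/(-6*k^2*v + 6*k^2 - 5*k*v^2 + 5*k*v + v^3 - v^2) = k*(15*k^2*v + 15*k^2 + 8*k*v^2 + 8*k*v + v^3 + v^2)/(-6*k^2*v + 6*k^2 - 5*k*v^2 + 5*k*v + v^3 - v^2)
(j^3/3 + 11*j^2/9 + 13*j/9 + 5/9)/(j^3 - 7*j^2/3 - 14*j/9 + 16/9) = (3*j^2 + 8*j + 5)/(9*j^2 - 30*j + 16)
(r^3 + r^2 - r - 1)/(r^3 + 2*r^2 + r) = (r - 1)/r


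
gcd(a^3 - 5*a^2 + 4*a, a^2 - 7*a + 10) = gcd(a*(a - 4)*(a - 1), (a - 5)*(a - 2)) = 1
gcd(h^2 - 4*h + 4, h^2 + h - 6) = h - 2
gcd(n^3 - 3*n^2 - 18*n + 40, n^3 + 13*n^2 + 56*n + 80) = n + 4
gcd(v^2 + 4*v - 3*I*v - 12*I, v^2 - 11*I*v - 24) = v - 3*I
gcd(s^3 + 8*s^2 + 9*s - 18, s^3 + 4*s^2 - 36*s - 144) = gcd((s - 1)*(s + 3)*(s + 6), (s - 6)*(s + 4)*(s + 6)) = s + 6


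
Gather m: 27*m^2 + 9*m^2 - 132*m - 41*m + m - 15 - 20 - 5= 36*m^2 - 172*m - 40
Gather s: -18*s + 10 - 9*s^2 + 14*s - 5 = -9*s^2 - 4*s + 5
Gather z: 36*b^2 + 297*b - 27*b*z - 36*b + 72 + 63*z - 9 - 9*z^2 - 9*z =36*b^2 + 261*b - 9*z^2 + z*(54 - 27*b) + 63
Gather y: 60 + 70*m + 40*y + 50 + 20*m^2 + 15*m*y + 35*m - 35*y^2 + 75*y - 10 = 20*m^2 + 105*m - 35*y^2 + y*(15*m + 115) + 100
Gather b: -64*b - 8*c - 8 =-64*b - 8*c - 8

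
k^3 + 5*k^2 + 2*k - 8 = (k - 1)*(k + 2)*(k + 4)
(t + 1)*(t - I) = t^2 + t - I*t - I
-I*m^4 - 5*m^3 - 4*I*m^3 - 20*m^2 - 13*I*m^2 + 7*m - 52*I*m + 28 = (m + 4)*(m - 7*I)*(m + I)*(-I*m + 1)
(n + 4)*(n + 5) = n^2 + 9*n + 20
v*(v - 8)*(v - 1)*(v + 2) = v^4 - 7*v^3 - 10*v^2 + 16*v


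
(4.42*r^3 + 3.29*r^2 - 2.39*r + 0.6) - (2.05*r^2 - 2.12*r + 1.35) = 4.42*r^3 + 1.24*r^2 - 0.27*r - 0.75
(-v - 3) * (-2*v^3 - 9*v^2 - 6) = 2*v^4 + 15*v^3 + 27*v^2 + 6*v + 18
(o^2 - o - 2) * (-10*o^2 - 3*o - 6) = -10*o^4 + 7*o^3 + 17*o^2 + 12*o + 12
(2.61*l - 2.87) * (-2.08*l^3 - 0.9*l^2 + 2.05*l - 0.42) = -5.4288*l^4 + 3.6206*l^3 + 7.9335*l^2 - 6.9797*l + 1.2054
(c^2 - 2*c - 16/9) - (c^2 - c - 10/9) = -c - 2/3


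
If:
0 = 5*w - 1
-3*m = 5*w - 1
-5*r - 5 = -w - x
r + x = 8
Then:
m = 0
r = 8/15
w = 1/5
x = 112/15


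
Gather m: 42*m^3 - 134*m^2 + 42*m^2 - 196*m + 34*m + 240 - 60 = 42*m^3 - 92*m^2 - 162*m + 180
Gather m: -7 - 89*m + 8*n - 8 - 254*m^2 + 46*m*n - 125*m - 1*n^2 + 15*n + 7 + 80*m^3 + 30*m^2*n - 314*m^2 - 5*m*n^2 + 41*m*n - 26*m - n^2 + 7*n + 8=80*m^3 + m^2*(30*n - 568) + m*(-5*n^2 + 87*n - 240) - 2*n^2 + 30*n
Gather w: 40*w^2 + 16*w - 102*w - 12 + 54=40*w^2 - 86*w + 42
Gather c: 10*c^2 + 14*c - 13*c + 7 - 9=10*c^2 + c - 2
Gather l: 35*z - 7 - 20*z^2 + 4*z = -20*z^2 + 39*z - 7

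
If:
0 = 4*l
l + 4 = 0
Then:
No Solution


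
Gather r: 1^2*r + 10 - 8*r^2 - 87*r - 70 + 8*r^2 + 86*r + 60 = 0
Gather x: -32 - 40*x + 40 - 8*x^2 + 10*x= -8*x^2 - 30*x + 8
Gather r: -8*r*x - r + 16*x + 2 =r*(-8*x - 1) + 16*x + 2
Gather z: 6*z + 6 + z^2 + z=z^2 + 7*z + 6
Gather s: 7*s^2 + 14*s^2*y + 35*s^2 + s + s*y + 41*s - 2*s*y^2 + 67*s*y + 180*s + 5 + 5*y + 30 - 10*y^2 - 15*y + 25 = s^2*(14*y + 42) + s*(-2*y^2 + 68*y + 222) - 10*y^2 - 10*y + 60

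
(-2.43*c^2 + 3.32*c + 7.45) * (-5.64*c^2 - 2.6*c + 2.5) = 13.7052*c^4 - 12.4068*c^3 - 56.725*c^2 - 11.07*c + 18.625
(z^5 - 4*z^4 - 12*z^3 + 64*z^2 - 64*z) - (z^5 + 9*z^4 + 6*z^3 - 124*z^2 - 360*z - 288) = -13*z^4 - 18*z^3 + 188*z^2 + 296*z + 288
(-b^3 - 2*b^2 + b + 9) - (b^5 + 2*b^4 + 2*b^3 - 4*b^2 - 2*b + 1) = -b^5 - 2*b^4 - 3*b^3 + 2*b^2 + 3*b + 8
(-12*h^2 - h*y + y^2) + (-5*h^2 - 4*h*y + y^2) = -17*h^2 - 5*h*y + 2*y^2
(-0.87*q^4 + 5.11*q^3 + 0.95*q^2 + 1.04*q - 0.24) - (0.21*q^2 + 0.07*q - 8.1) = -0.87*q^4 + 5.11*q^3 + 0.74*q^2 + 0.97*q + 7.86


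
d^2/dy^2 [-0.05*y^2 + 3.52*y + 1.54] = -0.100000000000000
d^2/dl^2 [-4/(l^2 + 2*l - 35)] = 8*(l^2 + 2*l - 4*(l + 1)^2 - 35)/(l^2 + 2*l - 35)^3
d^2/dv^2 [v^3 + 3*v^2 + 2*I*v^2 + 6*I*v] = 6*v + 6 + 4*I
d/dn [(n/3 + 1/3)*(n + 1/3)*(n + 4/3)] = n^2 + 16*n/9 + 19/27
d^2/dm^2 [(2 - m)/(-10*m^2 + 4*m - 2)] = (3*(4 - 5*m)*(5*m^2 - 2*m + 1) + 4*(m - 2)*(5*m - 1)^2)/(5*m^2 - 2*m + 1)^3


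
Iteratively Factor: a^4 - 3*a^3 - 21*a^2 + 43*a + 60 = (a + 4)*(a^3 - 7*a^2 + 7*a + 15) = (a - 3)*(a + 4)*(a^2 - 4*a - 5) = (a - 5)*(a - 3)*(a + 4)*(a + 1)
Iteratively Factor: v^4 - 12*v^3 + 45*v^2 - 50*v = (v - 5)*(v^3 - 7*v^2 + 10*v) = v*(v - 5)*(v^2 - 7*v + 10) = v*(v - 5)^2*(v - 2)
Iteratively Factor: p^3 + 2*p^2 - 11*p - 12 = (p - 3)*(p^2 + 5*p + 4) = (p - 3)*(p + 4)*(p + 1)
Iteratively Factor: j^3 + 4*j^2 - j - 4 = (j - 1)*(j^2 + 5*j + 4) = (j - 1)*(j + 1)*(j + 4)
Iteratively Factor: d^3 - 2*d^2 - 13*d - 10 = (d + 2)*(d^2 - 4*d - 5) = (d + 1)*(d + 2)*(d - 5)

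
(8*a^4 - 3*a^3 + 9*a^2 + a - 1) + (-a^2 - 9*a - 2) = 8*a^4 - 3*a^3 + 8*a^2 - 8*a - 3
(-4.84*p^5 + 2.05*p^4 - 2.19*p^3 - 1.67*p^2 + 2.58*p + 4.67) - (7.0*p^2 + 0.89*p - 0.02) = -4.84*p^5 + 2.05*p^4 - 2.19*p^3 - 8.67*p^2 + 1.69*p + 4.69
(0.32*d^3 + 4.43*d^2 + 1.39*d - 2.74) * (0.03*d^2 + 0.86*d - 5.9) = 0.0096*d^5 + 0.4081*d^4 + 1.9635*d^3 - 25.0238*d^2 - 10.5574*d + 16.166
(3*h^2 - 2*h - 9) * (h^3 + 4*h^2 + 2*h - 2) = 3*h^5 + 10*h^4 - 11*h^3 - 46*h^2 - 14*h + 18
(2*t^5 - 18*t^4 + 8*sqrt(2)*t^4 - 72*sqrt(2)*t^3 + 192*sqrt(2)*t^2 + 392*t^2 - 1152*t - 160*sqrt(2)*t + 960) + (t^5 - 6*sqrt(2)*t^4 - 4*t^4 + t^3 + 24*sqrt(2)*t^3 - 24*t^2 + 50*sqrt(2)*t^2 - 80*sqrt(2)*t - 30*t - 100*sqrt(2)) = 3*t^5 - 22*t^4 + 2*sqrt(2)*t^4 - 48*sqrt(2)*t^3 + t^3 + 242*sqrt(2)*t^2 + 368*t^2 - 1182*t - 240*sqrt(2)*t - 100*sqrt(2) + 960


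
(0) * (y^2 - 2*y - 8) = 0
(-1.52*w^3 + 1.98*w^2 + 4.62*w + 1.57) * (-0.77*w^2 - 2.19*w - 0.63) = 1.1704*w^5 + 1.8042*w^4 - 6.936*w^3 - 12.5741*w^2 - 6.3489*w - 0.9891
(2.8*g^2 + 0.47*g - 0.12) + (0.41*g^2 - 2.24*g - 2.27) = 3.21*g^2 - 1.77*g - 2.39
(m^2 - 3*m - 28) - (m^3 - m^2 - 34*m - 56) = -m^3 + 2*m^2 + 31*m + 28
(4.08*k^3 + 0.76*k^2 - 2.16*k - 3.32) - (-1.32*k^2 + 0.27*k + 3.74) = 4.08*k^3 + 2.08*k^2 - 2.43*k - 7.06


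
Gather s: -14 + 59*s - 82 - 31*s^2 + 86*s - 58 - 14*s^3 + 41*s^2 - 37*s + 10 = -14*s^3 + 10*s^2 + 108*s - 144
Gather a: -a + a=0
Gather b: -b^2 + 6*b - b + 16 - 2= -b^2 + 5*b + 14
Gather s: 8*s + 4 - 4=8*s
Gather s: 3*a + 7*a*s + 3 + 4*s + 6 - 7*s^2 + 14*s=3*a - 7*s^2 + s*(7*a + 18) + 9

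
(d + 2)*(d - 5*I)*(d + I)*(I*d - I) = I*d^4 + 4*d^3 + I*d^3 + 4*d^2 + 3*I*d^2 - 8*d + 5*I*d - 10*I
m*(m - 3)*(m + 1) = m^3 - 2*m^2 - 3*m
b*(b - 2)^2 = b^3 - 4*b^2 + 4*b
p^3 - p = p*(p - 1)*(p + 1)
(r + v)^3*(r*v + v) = r^4*v + 3*r^3*v^2 + r^3*v + 3*r^2*v^3 + 3*r^2*v^2 + r*v^4 + 3*r*v^3 + v^4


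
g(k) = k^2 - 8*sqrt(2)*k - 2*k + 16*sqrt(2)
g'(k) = 2*k - 8*sqrt(2) - 2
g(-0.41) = 28.25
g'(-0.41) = -14.13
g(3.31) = -10.48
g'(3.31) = -6.69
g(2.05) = -0.46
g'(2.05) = -9.21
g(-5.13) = 117.24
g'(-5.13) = -23.57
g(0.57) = 15.36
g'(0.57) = -12.17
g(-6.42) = 149.32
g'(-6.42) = -26.15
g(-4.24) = 97.06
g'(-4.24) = -21.79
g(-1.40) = 43.23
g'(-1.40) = -16.11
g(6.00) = -21.25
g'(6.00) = -1.31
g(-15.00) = 447.33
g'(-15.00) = -43.31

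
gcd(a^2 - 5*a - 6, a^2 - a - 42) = 1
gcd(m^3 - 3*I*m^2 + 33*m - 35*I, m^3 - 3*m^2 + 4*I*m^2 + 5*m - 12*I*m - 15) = m^2 + 4*I*m + 5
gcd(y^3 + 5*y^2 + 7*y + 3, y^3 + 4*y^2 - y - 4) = y + 1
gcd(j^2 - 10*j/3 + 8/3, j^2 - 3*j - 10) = 1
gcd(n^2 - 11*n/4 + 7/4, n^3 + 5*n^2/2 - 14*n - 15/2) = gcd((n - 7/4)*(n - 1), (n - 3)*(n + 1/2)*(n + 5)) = 1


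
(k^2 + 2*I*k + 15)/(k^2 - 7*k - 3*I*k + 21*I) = (k + 5*I)/(k - 7)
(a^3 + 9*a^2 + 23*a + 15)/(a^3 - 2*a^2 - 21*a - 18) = (a + 5)/(a - 6)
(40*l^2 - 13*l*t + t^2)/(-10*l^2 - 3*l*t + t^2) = (-8*l + t)/(2*l + t)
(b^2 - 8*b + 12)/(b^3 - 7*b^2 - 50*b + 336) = (b - 2)/(b^2 - b - 56)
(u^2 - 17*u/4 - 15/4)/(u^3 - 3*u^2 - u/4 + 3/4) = (4*u^2 - 17*u - 15)/(4*u^3 - 12*u^2 - u + 3)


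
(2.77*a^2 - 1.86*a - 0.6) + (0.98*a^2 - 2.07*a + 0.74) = 3.75*a^2 - 3.93*a + 0.14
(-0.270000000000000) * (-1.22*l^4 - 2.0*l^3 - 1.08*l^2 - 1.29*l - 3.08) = 0.3294*l^4 + 0.54*l^3 + 0.2916*l^2 + 0.3483*l + 0.8316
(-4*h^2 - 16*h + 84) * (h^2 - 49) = -4*h^4 - 16*h^3 + 280*h^2 + 784*h - 4116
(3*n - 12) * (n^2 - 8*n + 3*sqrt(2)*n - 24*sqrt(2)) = 3*n^3 - 36*n^2 + 9*sqrt(2)*n^2 - 108*sqrt(2)*n + 96*n + 288*sqrt(2)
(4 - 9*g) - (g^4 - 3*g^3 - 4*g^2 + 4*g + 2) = -g^4 + 3*g^3 + 4*g^2 - 13*g + 2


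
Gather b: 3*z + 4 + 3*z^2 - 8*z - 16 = 3*z^2 - 5*z - 12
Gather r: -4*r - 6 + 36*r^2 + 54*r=36*r^2 + 50*r - 6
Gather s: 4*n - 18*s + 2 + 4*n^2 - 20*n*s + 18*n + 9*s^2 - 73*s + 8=4*n^2 + 22*n + 9*s^2 + s*(-20*n - 91) + 10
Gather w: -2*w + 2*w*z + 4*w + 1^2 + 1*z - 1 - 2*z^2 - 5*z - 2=w*(2*z + 2) - 2*z^2 - 4*z - 2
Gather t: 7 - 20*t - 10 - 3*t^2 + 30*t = -3*t^2 + 10*t - 3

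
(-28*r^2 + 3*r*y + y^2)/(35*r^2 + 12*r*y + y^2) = (-4*r + y)/(5*r + y)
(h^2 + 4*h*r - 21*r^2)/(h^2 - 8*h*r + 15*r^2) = (-h - 7*r)/(-h + 5*r)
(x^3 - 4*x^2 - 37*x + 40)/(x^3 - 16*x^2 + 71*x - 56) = (x + 5)/(x - 7)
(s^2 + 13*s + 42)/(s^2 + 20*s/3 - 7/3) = 3*(s + 6)/(3*s - 1)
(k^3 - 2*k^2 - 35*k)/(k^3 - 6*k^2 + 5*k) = (k^2 - 2*k - 35)/(k^2 - 6*k + 5)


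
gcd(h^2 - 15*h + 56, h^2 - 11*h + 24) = h - 8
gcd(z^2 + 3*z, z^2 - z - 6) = 1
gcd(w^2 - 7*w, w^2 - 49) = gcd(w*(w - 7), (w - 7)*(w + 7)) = w - 7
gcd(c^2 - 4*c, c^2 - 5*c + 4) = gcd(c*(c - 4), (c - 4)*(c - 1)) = c - 4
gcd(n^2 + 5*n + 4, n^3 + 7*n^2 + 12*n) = n + 4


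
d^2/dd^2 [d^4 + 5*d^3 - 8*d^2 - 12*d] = 12*d^2 + 30*d - 16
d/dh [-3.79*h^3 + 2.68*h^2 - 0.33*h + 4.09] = -11.37*h^2 + 5.36*h - 0.33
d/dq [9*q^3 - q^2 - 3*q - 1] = 27*q^2 - 2*q - 3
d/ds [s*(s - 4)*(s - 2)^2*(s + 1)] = 5*s^4 - 28*s^3 + 36*s^2 + 8*s - 16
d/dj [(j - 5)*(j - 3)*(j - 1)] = 3*j^2 - 18*j + 23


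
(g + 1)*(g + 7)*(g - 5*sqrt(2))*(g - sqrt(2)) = g^4 - 6*sqrt(2)*g^3 + 8*g^3 - 48*sqrt(2)*g^2 + 17*g^2 - 42*sqrt(2)*g + 80*g + 70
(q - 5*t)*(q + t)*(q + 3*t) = q^3 - q^2*t - 17*q*t^2 - 15*t^3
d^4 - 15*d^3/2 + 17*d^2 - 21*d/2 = d*(d - 7/2)*(d - 3)*(d - 1)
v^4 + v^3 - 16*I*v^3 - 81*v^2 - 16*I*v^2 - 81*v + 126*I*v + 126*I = (v + 1)*(v - 7*I)*(v - 6*I)*(v - 3*I)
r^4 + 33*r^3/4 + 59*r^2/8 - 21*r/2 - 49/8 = (r - 1)*(r + 1/2)*(r + 7/4)*(r + 7)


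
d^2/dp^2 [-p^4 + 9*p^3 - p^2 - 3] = -12*p^2 + 54*p - 2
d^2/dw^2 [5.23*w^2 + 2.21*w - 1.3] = 10.4600000000000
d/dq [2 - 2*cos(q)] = 2*sin(q)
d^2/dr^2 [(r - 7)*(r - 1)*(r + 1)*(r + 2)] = 12*r^2 - 30*r - 30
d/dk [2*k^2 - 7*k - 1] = 4*k - 7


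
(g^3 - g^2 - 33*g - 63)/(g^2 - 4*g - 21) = g + 3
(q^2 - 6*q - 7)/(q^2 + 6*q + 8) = (q^2 - 6*q - 7)/(q^2 + 6*q + 8)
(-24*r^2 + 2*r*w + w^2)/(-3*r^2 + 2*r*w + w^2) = (-24*r^2 + 2*r*w + w^2)/(-3*r^2 + 2*r*w + w^2)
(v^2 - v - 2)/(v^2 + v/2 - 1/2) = 2*(v - 2)/(2*v - 1)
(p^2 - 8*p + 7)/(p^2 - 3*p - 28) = (p - 1)/(p + 4)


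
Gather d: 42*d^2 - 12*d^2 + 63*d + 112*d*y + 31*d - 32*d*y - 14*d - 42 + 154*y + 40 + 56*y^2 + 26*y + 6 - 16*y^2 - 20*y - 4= 30*d^2 + d*(80*y + 80) + 40*y^2 + 160*y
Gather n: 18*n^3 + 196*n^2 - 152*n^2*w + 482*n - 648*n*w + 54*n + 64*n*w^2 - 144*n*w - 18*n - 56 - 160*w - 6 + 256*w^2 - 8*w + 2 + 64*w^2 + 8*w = 18*n^3 + n^2*(196 - 152*w) + n*(64*w^2 - 792*w + 518) + 320*w^2 - 160*w - 60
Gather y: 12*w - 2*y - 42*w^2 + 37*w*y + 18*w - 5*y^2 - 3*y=-42*w^2 + 30*w - 5*y^2 + y*(37*w - 5)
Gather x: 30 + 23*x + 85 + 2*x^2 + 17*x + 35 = 2*x^2 + 40*x + 150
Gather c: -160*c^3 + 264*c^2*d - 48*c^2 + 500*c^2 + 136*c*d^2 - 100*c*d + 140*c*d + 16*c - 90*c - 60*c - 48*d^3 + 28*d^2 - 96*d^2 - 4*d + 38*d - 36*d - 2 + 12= -160*c^3 + c^2*(264*d + 452) + c*(136*d^2 + 40*d - 134) - 48*d^3 - 68*d^2 - 2*d + 10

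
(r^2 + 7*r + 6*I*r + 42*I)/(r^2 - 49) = (r + 6*I)/(r - 7)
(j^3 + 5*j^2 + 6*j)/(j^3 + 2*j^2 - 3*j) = (j + 2)/(j - 1)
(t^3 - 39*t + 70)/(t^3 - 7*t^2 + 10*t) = (t + 7)/t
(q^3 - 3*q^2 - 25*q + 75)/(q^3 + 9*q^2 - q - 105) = (q - 5)/(q + 7)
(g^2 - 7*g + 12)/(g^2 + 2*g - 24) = (g - 3)/(g + 6)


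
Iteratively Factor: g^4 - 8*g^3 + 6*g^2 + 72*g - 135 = (g - 5)*(g^3 - 3*g^2 - 9*g + 27) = (g - 5)*(g - 3)*(g^2 - 9) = (g - 5)*(g - 3)^2*(g + 3)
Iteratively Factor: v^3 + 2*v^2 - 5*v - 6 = (v - 2)*(v^2 + 4*v + 3) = (v - 2)*(v + 1)*(v + 3)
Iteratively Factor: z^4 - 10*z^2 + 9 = (z + 3)*(z^3 - 3*z^2 - z + 3) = (z - 1)*(z + 3)*(z^2 - 2*z - 3) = (z - 3)*(z - 1)*(z + 3)*(z + 1)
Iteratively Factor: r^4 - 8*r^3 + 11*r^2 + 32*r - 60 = (r - 2)*(r^3 - 6*r^2 - r + 30) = (r - 3)*(r - 2)*(r^2 - 3*r - 10) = (r - 3)*(r - 2)*(r + 2)*(r - 5)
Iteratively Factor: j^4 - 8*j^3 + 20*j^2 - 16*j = (j - 2)*(j^3 - 6*j^2 + 8*j) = j*(j - 2)*(j^2 - 6*j + 8) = j*(j - 2)^2*(j - 4)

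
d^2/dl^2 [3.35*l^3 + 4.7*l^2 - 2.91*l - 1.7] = 20.1*l + 9.4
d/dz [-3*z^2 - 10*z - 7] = -6*z - 10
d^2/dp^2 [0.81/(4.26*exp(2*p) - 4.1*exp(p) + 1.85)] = ((3.321 - 13.8024*exp(p))*(4.26*exp(2*p) - 4.1*exp(p) + 1.85) + 0.81*(8.52*exp(p) - 4.1)*(17.04*exp(p) - 8.2)*exp(p))*exp(p)/(4.26*exp(2*p) - 4.1*exp(p) + 1.85)^3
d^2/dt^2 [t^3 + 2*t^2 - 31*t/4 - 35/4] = 6*t + 4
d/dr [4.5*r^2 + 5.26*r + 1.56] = 9.0*r + 5.26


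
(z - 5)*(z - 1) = z^2 - 6*z + 5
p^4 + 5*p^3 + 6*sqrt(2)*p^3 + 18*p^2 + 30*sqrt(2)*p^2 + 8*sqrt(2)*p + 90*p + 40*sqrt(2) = (p + 5)*(p + sqrt(2))^2*(p + 4*sqrt(2))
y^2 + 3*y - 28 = (y - 4)*(y + 7)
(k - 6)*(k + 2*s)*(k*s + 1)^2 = k^4*s^2 + 2*k^3*s^3 - 6*k^3*s^2 + 2*k^3*s - 12*k^2*s^3 + 4*k^2*s^2 - 12*k^2*s + k^2 - 24*k*s^2 + 2*k*s - 6*k - 12*s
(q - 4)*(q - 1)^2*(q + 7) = q^4 + q^3 - 33*q^2 + 59*q - 28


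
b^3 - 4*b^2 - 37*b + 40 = (b - 8)*(b - 1)*(b + 5)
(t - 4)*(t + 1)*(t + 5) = t^3 + 2*t^2 - 19*t - 20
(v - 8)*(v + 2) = v^2 - 6*v - 16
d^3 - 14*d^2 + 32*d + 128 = (d - 8)^2*(d + 2)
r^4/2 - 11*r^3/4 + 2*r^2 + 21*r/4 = r*(r/2 + 1/2)*(r - 7/2)*(r - 3)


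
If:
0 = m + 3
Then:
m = -3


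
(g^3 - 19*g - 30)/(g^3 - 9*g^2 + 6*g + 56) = (g^2 - 2*g - 15)/(g^2 - 11*g + 28)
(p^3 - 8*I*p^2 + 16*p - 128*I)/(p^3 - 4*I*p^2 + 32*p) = (p - 4*I)/p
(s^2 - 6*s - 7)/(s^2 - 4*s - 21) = (s + 1)/(s + 3)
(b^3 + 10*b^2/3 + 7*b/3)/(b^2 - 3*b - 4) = b*(3*b + 7)/(3*(b - 4))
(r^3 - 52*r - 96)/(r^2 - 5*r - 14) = (r^2 - 2*r - 48)/(r - 7)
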